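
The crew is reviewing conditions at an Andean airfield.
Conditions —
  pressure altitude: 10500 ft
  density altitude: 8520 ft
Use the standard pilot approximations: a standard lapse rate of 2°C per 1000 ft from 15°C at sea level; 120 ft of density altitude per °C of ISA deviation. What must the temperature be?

Density altitude − pressure altitude = 8520 − 10500 = -1980 ft.
At 120 ft/°C that is an ISA deviation of -1980/120 = -16.5°C.
ISA temperature at 10500 ft = 15 − 2 × (10500/1000) = -6°C.
OAT = ISA + deviation = -6 + (-16.5) = -22.5°C.

-22.5°C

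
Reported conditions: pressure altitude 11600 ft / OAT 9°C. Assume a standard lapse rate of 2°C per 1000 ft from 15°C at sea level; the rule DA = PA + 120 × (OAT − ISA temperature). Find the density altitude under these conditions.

ISA temperature at 11600 ft = 15 − 2 × (11600/1000) = -8.2°C.
ISA deviation = 9 − (-8.2) = +17.2°C.
Density altitude = 11600 + 120 × (17.2) = 11600 + (+2064) = 13664 ft.

13664 ft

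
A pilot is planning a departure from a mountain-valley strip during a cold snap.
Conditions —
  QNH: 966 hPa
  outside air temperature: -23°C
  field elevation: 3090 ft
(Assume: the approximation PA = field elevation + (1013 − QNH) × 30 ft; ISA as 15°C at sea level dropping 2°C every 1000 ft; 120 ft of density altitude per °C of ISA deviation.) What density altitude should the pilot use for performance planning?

1020 ft

Pressure altitude = 3090 + (1013 − 966) × 30 = 3090 + (+1410) = 4500 ft.
ISA temperature at 4500 ft = 15 − 2 × (4500/1000) = 6°C.
ISA deviation = -23 − 6 = -29°C.
Density altitude = 4500 + 120 × (-29) = 1020 ft.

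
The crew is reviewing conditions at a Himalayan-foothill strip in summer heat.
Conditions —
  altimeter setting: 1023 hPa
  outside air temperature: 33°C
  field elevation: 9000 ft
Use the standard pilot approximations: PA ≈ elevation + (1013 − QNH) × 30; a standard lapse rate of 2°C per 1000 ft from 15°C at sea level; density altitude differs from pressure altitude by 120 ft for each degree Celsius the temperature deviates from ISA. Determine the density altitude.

Pressure altitude = 9000 + (1013 − 1023) × 30 = 9000 + (-300) = 8700 ft.
ISA temperature at 8700 ft = 15 − 2 × (8700/1000) = -2.4°C.
ISA deviation = 33 − (-2.4) = +35.4°C.
Density altitude = 8700 + 120 × (35.4) = 12948 ft.

12948 ft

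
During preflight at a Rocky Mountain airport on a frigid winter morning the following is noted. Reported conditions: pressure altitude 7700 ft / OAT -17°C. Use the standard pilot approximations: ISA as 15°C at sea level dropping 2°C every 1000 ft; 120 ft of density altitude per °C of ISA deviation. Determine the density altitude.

ISA temperature at 7700 ft = 15 − 2 × (7700/1000) = -0.4°C.
ISA deviation = -17 − (-0.4) = -16.6°C.
Density altitude = 7700 + 120 × (-16.6) = 7700 + (-1992) = 5708 ft.

5708 ft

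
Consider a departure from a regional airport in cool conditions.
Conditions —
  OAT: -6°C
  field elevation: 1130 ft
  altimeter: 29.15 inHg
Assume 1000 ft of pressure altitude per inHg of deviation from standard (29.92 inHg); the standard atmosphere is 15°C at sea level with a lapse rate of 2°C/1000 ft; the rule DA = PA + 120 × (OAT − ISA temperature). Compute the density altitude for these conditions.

Pressure altitude = 1130 + (29.92 − 29.15) × 1000 = 1130 + (+770) = 1900 ft.
ISA temperature at 1900 ft = 15 − 2 × (1900/1000) = 11.2°C.
ISA deviation = -6 − 11.2 = -17.2°C.
Density altitude = 1900 + 120 × (-17.2) = -164 ft.

-164 ft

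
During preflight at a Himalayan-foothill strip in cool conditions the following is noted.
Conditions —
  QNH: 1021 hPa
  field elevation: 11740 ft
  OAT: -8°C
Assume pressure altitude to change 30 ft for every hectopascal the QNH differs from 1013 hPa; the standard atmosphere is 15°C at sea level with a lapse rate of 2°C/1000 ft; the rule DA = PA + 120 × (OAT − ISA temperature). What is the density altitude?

11500 ft

Pressure altitude = 11740 + (1013 − 1021) × 30 = 11740 + (-240) = 11500 ft.
ISA temperature at 11500 ft = 15 − 2 × (11500/1000) = -8°C.
ISA deviation = -8 − (-8) = 0°C.
Density altitude = 11500 + 120 × (0) = 11500 ft.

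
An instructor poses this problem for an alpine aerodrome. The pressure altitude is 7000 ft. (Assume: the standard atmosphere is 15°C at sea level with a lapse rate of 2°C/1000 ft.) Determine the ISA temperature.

ISA temperature = 15 − 2 × (7000/1000) = 15 − 14 = 1°C.

1°C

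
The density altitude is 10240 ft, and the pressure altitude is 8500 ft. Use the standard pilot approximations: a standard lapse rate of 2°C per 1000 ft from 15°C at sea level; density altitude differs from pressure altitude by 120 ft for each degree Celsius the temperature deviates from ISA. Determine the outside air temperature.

12.5°C

Density altitude − pressure altitude = 10240 − 8500 = +1740 ft.
At 120 ft/°C that is an ISA deviation of 1740/120 = +14.5°C.
ISA temperature at 8500 ft = 15 − 2 × (8500/1000) = -2°C.
OAT = ISA + deviation = -2 + (+14.5) = 12.5°C.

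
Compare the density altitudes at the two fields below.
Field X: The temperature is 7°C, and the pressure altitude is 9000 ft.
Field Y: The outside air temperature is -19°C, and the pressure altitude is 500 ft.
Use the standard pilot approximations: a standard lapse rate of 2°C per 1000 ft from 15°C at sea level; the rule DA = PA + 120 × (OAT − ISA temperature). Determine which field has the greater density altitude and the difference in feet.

Field X by 13660 ft

Field X: ISA temp = -3°C, deviation +10°C, DA = 9000 + 120 × 10 = 10200 ft.
Field Y: ISA temp = 14°C, deviation -33°C, DA = 500 + 120 × (-33) = -3460 ft.
Field X is higher by 10200 − (-3460) = 13660 ft.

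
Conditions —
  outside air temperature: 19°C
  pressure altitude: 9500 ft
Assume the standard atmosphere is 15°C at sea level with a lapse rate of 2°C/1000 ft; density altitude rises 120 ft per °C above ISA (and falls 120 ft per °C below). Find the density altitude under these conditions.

12260 ft

ISA temperature at 9500 ft = 15 − 2 × (9500/1000) = -4°C.
ISA deviation = 19 − (-4) = +23°C.
Density altitude = 9500 + 120 × (23) = 9500 + (+2760) = 12260 ft.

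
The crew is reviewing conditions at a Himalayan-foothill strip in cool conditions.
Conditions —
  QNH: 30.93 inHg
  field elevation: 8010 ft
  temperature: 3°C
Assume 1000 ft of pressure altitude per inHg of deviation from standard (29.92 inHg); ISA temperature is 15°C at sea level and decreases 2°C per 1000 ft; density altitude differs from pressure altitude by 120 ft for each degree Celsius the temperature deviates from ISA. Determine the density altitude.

Pressure altitude = 8010 + (29.92 − 30.93) × 1000 = 8010 + (-1010) = 7000 ft.
ISA temperature at 7000 ft = 15 − 2 × (7000/1000) = 1°C.
ISA deviation = 3 − 1 = +2°C.
Density altitude = 7000 + 120 × (2) = 7240 ft.

7240 ft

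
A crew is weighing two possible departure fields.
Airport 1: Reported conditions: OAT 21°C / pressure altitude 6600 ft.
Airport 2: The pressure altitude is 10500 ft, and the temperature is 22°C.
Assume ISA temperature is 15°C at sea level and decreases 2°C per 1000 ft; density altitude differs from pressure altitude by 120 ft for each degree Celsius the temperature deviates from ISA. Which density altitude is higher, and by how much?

Airport 1: ISA temp = 1.8°C, deviation +19.2°C, DA = 6600 + 120 × 19.2 = 8904 ft.
Airport 2: ISA temp = -6°C, deviation +28°C, DA = 10500 + 120 × 28 = 13860 ft.
Airport 2 is higher by 13860 − 8904 = 4956 ft.

Airport 2 by 4956 ft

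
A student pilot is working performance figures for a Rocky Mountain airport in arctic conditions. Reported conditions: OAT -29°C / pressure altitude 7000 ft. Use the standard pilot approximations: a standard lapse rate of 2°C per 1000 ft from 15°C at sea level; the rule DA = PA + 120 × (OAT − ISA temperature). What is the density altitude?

ISA temperature at 7000 ft = 15 − 2 × (7000/1000) = 1°C.
ISA deviation = -29 − 1 = -30°C.
Density altitude = 7000 + 120 × (-30) = 7000 + (-3600) = 3400 ft.

3400 ft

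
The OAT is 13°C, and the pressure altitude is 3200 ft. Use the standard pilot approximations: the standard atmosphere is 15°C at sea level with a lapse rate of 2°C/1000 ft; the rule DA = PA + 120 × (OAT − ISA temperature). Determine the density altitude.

ISA temperature at 3200 ft = 15 − 2 × (3200/1000) = 8.6°C.
ISA deviation = 13 − 8.6 = +4.4°C.
Density altitude = 3200 + 120 × (4.4) = 3200 + (+528) = 3728 ft.

3728 ft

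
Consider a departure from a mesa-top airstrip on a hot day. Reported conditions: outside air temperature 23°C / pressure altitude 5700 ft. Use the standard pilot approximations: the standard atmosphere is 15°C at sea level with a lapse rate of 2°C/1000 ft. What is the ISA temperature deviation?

ISA+19.4°C

ISA temperature at 5700 ft = 15 − 2 × (5700/1000) = 3.6°C.
Deviation = OAT − ISA = 23 − 3.6 = +19.4°C.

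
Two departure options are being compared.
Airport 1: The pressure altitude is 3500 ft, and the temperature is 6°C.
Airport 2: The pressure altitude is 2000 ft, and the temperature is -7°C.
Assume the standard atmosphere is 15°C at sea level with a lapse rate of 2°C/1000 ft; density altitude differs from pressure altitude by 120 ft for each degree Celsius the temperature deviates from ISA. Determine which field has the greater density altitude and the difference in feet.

Airport 1 by 3420 ft

Airport 1: ISA temp = 8°C, deviation -2°C, DA = 3500 + 120 × (-2) = 3260 ft.
Airport 2: ISA temp = 11°C, deviation -18°C, DA = 2000 + 120 × (-18) = -160 ft.
Airport 1 is higher by 3260 − (-160) = 3420 ft.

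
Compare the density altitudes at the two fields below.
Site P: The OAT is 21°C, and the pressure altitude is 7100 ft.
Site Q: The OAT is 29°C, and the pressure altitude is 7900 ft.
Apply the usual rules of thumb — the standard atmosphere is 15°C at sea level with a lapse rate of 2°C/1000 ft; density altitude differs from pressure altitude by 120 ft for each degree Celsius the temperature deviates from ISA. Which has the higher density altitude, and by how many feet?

Site Q by 1952 ft

Site P: ISA temp = 0.8°C, deviation +20.2°C, DA = 7100 + 120 × 20.2 = 9524 ft.
Site Q: ISA temp = -0.8°C, deviation +29.8°C, DA = 7900 + 120 × 29.8 = 11476 ft.
Site Q is higher by 11476 − 9524 = 1952 ft.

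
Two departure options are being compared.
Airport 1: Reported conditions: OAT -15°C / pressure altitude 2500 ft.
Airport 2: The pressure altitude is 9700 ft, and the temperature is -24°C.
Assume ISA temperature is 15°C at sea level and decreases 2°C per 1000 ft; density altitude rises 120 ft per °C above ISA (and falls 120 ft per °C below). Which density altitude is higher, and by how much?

Airport 1: ISA temp = 10°C, deviation -25°C, DA = 2500 + 120 × (-25) = -500 ft.
Airport 2: ISA temp = -4.4°C, deviation -19.6°C, DA = 9700 + 120 × (-19.6) = 7348 ft.
Airport 2 is higher by 7348 − (-500) = 7848 ft.

Airport 2 by 7848 ft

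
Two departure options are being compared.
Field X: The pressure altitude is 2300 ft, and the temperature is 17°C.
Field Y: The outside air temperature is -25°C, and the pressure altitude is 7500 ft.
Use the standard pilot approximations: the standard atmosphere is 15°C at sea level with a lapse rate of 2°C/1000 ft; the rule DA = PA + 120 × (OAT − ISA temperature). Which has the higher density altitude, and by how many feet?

Field Y by 1408 ft

Field X: ISA temp = 10.4°C, deviation +6.6°C, DA = 2300 + 120 × 6.6 = 3092 ft.
Field Y: ISA temp = 0°C, deviation -25°C, DA = 7500 + 120 × (-25) = 4500 ft.
Field Y is higher by 4500 − 3092 = 1408 ft.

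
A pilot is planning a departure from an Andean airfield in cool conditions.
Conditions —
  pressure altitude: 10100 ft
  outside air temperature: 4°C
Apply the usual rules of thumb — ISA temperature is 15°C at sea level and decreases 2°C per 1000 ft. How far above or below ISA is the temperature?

ISA temperature at 10100 ft = 15 − 2 × (10100/1000) = -5.2°C.
Deviation = OAT − ISA = 4 − (-5.2) = +9.2°C.

ISA+9.2°C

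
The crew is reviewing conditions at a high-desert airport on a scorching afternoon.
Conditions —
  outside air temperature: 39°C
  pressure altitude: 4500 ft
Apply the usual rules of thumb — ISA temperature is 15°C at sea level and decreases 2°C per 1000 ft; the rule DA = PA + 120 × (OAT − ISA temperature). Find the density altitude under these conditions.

ISA temperature at 4500 ft = 15 − 2 × (4500/1000) = 6°C.
ISA deviation = 39 − 6 = +33°C.
Density altitude = 4500 + 120 × (33) = 4500 + (+3960) = 8460 ft.

8460 ft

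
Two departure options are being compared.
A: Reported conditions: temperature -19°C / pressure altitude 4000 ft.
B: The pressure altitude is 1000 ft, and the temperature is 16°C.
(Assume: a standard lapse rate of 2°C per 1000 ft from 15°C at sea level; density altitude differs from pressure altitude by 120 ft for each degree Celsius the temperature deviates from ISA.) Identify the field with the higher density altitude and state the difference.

B by 480 ft

A: ISA temp = 7°C, deviation -26°C, DA = 4000 + 120 × (-26) = 880 ft.
B: ISA temp = 13°C, deviation +3°C, DA = 1000 + 120 × 3 = 1360 ft.
B is higher by 1360 − 880 = 480 ft.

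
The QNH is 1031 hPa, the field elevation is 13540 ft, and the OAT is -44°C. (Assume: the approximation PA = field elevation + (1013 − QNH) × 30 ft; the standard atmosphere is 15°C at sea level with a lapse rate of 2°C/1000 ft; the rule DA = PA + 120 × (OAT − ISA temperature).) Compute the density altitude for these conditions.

9040 ft

Pressure altitude = 13540 + (1013 − 1031) × 30 = 13540 + (-540) = 13000 ft.
ISA temperature at 13000 ft = 15 − 2 × (13000/1000) = -11°C.
ISA deviation = -44 − (-11) = -33°C.
Density altitude = 13000 + 120 × (-33) = 9040 ft.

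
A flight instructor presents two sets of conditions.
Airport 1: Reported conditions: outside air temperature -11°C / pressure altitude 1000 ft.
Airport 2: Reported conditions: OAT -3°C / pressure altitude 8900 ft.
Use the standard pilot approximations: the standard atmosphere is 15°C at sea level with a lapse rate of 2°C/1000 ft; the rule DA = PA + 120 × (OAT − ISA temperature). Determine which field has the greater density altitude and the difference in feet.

Airport 1: ISA temp = 13°C, deviation -24°C, DA = 1000 + 120 × (-24) = -1880 ft.
Airport 2: ISA temp = -2.8°C, deviation -0.2°C, DA = 8900 + 120 × (-0.2) = 8876 ft.
Airport 2 is higher by 8876 − (-1880) = 10756 ft.

Airport 2 by 10756 ft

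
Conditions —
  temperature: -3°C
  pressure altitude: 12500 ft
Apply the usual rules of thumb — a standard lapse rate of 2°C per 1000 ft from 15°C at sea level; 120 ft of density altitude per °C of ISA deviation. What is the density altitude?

13340 ft

ISA temperature at 12500 ft = 15 − 2 × (12500/1000) = -10°C.
ISA deviation = -3 − (-10) = +7°C.
Density altitude = 12500 + 120 × (7) = 12500 + (+840) = 13340 ft.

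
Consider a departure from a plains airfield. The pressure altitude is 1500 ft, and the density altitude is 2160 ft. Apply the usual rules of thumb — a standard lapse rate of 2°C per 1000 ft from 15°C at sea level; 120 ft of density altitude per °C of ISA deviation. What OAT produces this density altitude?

17.5°C

Density altitude − pressure altitude = 2160 − 1500 = +660 ft.
At 120 ft/°C that is an ISA deviation of 660/120 = +5.5°C.
ISA temperature at 1500 ft = 15 − 2 × (1500/1000) = 12°C.
OAT = ISA + deviation = 12 + (+5.5) = 17.5°C.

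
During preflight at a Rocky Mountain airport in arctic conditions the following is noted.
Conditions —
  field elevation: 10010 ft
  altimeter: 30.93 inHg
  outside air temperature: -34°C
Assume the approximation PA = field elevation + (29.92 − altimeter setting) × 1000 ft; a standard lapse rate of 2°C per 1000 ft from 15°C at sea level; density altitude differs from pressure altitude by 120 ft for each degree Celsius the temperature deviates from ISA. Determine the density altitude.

5280 ft

Pressure altitude = 10010 + (29.92 − 30.93) × 1000 = 10010 + (-1010) = 9000 ft.
ISA temperature at 9000 ft = 15 − 2 × (9000/1000) = -3°C.
ISA deviation = -34 − (-3) = -31°C.
Density altitude = 9000 + 120 × (-31) = 5280 ft.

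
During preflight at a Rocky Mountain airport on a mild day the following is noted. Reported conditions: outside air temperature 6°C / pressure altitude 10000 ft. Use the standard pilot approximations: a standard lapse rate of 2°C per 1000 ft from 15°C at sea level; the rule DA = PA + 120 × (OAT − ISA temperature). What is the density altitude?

11320 ft

ISA temperature at 10000 ft = 15 − 2 × (10000/1000) = -5°C.
ISA deviation = 6 − (-5) = +11°C.
Density altitude = 10000 + 120 × (11) = 10000 + (+1320) = 11320 ft.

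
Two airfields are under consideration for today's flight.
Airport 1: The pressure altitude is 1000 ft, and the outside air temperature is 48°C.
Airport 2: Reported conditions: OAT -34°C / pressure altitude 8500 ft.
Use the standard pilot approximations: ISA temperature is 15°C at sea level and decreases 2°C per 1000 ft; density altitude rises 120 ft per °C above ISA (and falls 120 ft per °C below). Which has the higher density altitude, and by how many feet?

Airport 1 by 540 ft

Airport 1: ISA temp = 13°C, deviation +35°C, DA = 1000 + 120 × 35 = 5200 ft.
Airport 2: ISA temp = -2°C, deviation -32°C, DA = 8500 + 120 × (-32) = 4660 ft.
Airport 1 is higher by 5200 − 4660 = 540 ft.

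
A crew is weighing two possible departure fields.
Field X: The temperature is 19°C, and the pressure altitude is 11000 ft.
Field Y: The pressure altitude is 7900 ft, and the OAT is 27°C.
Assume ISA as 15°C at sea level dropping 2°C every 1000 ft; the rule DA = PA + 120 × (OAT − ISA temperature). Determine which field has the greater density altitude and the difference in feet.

Field X: ISA temp = -7°C, deviation +26°C, DA = 11000 + 120 × 26 = 14120 ft.
Field Y: ISA temp = -0.8°C, deviation +27.8°C, DA = 7900 + 120 × 27.8 = 11236 ft.
Field X is higher by 14120 − 11236 = 2884 ft.

Field X by 2884 ft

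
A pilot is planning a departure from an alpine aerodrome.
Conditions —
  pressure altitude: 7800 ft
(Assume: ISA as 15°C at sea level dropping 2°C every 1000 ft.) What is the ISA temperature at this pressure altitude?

ISA temperature = 15 − 2 × (7800/1000) = 15 − 15.6 = -0.6°C.

-0.6°C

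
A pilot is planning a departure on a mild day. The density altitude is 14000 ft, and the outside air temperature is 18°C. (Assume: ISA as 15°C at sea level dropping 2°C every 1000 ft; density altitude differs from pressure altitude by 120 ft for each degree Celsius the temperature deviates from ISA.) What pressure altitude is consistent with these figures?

DA = PA + 120 × (OAT − (15 − 2·PA/1000)) = PA + 120·OAT − 1800 + 0.24·PA = 1.24·PA + 120·OAT − 1800.
So 1.24·PA = 14000 − 120 × 18 + 1800 = 13640.
PA = 13640 / 1.24 = 11000 ft.

11000 ft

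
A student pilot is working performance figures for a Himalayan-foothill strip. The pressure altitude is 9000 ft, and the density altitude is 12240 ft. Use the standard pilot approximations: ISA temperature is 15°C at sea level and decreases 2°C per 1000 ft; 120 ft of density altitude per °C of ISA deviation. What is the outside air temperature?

24°C

Density altitude − pressure altitude = 12240 − 9000 = +3240 ft.
At 120 ft/°C that is an ISA deviation of 3240/120 = +27°C.
ISA temperature at 9000 ft = 15 − 2 × (9000/1000) = -3°C.
OAT = ISA + deviation = -3 + (+27) = 24°C.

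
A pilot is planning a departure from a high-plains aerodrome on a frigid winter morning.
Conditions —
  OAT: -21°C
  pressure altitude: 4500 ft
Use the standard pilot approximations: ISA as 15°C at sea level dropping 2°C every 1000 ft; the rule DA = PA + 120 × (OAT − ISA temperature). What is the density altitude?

ISA temperature at 4500 ft = 15 − 2 × (4500/1000) = 6°C.
ISA deviation = -21 − 6 = -27°C.
Density altitude = 4500 + 120 × (-27) = 4500 + (-3240) = 1260 ft.

1260 ft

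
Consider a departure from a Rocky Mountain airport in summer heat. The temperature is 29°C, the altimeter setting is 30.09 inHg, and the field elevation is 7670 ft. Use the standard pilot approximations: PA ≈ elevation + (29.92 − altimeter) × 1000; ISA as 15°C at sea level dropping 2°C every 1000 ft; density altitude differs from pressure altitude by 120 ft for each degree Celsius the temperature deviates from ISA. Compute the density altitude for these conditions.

10980 ft

Pressure altitude = 7670 + (29.92 − 30.09) × 1000 = 7670 + (-170) = 7500 ft.
ISA temperature at 7500 ft = 15 − 2 × (7500/1000) = 0°C.
ISA deviation = 29 − 0 = +29°C.
Density altitude = 7500 + 120 × (29) = 10980 ft.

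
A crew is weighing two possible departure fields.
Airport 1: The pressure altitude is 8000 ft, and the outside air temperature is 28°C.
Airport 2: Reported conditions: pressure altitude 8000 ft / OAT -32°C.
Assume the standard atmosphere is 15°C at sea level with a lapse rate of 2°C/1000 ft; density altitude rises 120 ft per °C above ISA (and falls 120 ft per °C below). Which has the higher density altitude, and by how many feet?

Airport 1: ISA temp = -1°C, deviation +29°C, DA = 8000 + 120 × 29 = 11480 ft.
Airport 2: ISA temp = -1°C, deviation -31°C, DA = 8000 + 120 × (-31) = 4280 ft.
Airport 1 is higher by 11480 − 4280 = 7200 ft.

Airport 1 by 7200 ft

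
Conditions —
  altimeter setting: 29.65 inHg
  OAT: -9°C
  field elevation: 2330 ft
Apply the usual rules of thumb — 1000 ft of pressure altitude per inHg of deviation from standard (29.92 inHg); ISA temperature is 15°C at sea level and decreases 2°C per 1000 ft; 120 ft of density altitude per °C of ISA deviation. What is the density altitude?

Pressure altitude = 2330 + (29.92 − 29.65) × 1000 = 2330 + (+270) = 2600 ft.
ISA temperature at 2600 ft = 15 − 2 × (2600/1000) = 9.8°C.
ISA deviation = -9 − 9.8 = -18.8°C.
Density altitude = 2600 + 120 × (-18.8) = 344 ft.

344 ft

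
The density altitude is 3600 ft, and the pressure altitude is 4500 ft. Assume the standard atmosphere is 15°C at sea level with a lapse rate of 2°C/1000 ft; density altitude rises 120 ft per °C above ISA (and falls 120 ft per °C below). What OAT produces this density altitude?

Density altitude − pressure altitude = 3600 − 4500 = -900 ft.
At 120 ft/°C that is an ISA deviation of -900/120 = -7.5°C.
ISA temperature at 4500 ft = 15 − 2 × (4500/1000) = 6°C.
OAT = ISA + deviation = 6 + (-7.5) = -1.5°C.

-1.5°C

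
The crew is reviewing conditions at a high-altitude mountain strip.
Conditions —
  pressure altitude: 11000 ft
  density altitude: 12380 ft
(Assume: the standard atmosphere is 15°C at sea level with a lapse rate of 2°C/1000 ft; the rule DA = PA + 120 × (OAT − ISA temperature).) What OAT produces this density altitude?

4.5°C

Density altitude − pressure altitude = 12380 − 11000 = +1380 ft.
At 120 ft/°C that is an ISA deviation of 1380/120 = +11.5°C.
ISA temperature at 11000 ft = 15 − 2 × (11000/1000) = -7°C.
OAT = ISA + deviation = -7 + (+11.5) = 4.5°C.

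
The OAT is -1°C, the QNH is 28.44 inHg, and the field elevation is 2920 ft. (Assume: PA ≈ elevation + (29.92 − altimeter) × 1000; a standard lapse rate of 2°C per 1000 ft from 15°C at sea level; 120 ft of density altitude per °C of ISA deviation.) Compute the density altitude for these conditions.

Pressure altitude = 2920 + (29.92 − 28.44) × 1000 = 2920 + (+1480) = 4400 ft.
ISA temperature at 4400 ft = 15 − 2 × (4400/1000) = 6.2°C.
ISA deviation = -1 − 6.2 = -7.2°C.
Density altitude = 4400 + 120 × (-7.2) = 3536 ft.

3536 ft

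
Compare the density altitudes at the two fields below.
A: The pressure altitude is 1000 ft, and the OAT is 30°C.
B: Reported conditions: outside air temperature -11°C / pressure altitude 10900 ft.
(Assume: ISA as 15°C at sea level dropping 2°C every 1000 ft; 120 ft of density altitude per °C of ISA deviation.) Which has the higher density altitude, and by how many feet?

B by 7356 ft

A: ISA temp = 13°C, deviation +17°C, DA = 1000 + 120 × 17 = 3040 ft.
B: ISA temp = -6.8°C, deviation -4.2°C, DA = 10900 + 120 × (-4.2) = 10396 ft.
B is higher by 10396 − 3040 = 7356 ft.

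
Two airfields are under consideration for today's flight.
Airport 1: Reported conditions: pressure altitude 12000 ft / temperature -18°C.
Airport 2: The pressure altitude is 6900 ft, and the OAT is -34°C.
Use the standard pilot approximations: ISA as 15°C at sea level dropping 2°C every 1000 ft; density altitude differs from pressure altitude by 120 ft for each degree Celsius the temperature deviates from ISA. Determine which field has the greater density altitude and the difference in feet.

Airport 1 by 8244 ft

Airport 1: ISA temp = -9°C, deviation -9°C, DA = 12000 + 120 × (-9) = 10920 ft.
Airport 2: ISA temp = 1.2°C, deviation -35.2°C, DA = 6900 + 120 × (-35.2) = 2676 ft.
Airport 1 is higher by 10920 − 2676 = 8244 ft.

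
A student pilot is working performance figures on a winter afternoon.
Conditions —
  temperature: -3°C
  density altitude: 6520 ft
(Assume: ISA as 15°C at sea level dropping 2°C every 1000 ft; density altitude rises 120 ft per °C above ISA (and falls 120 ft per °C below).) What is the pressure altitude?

DA = PA + 120 × (OAT − (15 − 2·PA/1000)) = PA + 120·OAT − 1800 + 0.24·PA = 1.24·PA + 120·OAT − 1800.
So 1.24·PA = 6520 − 120 × (-3) + 1800 = 8680.
PA = 8680 / 1.24 = 7000 ft.

7000 ft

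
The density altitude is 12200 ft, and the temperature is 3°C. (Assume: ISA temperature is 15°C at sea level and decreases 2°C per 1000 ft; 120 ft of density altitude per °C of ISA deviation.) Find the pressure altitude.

DA = PA + 120 × (OAT − (15 − 2·PA/1000)) = PA + 120·OAT − 1800 + 0.24·PA = 1.24·PA + 120·OAT − 1800.
So 1.24·PA = 12200 − 120 × 3 + 1800 = 13640.
PA = 13640 / 1.24 = 11000 ft.

11000 ft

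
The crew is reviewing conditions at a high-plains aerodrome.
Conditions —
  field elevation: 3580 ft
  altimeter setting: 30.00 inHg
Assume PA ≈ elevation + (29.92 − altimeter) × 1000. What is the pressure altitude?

Pressure correction = (29.92 − 30.00) × 1000 = -80 ft.
Pressure altitude = 3580 + (-80) = 3500 ft.

3500 ft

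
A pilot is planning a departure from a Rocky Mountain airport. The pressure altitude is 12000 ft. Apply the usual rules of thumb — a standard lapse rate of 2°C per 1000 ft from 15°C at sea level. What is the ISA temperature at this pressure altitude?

-9°C

ISA temperature = 15 − 2 × (12000/1000) = 15 − 24 = -9°C.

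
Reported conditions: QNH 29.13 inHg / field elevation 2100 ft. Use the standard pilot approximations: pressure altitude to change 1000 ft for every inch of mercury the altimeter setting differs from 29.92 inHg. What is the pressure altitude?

2890 ft

Pressure correction = (29.92 − 29.13) × 1000 = +790 ft.
Pressure altitude = 2100 + (+790) = 2890 ft.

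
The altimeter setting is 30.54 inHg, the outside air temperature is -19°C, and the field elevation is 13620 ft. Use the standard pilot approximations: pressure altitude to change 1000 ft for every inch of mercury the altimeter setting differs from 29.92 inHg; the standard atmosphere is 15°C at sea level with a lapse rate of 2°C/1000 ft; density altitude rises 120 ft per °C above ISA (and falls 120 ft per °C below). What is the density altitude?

12040 ft

Pressure altitude = 13620 + (29.92 − 30.54) × 1000 = 13620 + (-620) = 13000 ft.
ISA temperature at 13000 ft = 15 − 2 × (13000/1000) = -11°C.
ISA deviation = -19 − (-11) = -8°C.
Density altitude = 13000 + 120 × (-8) = 12040 ft.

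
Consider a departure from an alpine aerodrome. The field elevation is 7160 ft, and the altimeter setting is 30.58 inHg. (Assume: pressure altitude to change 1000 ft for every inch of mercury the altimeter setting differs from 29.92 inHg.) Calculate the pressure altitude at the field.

6500 ft

Pressure correction = (29.92 − 30.58) × 1000 = -660 ft.
Pressure altitude = 7160 + (-660) = 6500 ft.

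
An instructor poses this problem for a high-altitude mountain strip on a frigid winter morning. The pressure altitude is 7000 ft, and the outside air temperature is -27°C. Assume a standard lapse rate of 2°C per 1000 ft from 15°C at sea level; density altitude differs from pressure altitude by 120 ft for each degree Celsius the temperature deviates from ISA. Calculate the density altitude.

ISA temperature at 7000 ft = 15 − 2 × (7000/1000) = 1°C.
ISA deviation = -27 − 1 = -28°C.
Density altitude = 7000 + 120 × (-28) = 7000 + (-3360) = 3640 ft.

3640 ft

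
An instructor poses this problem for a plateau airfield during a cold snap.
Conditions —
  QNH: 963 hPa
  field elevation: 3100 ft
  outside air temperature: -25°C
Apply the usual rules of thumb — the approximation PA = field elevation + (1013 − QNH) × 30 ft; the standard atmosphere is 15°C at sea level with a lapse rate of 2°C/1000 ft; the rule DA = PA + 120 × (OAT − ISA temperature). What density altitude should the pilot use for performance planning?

Pressure altitude = 3100 + (1013 − 963) × 30 = 3100 + (+1500) = 4600 ft.
ISA temperature at 4600 ft = 15 − 2 × (4600/1000) = 5.8°C.
ISA deviation = -25 − 5.8 = -30.8°C.
Density altitude = 4600 + 120 × (-30.8) = 904 ft.

904 ft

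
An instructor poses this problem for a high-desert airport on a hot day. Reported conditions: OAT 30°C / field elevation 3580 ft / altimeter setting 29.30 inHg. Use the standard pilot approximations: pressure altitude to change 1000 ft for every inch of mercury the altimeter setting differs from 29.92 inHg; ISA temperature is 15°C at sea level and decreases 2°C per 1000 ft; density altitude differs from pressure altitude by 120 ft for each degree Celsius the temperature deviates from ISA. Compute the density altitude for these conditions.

Pressure altitude = 3580 + (29.92 − 29.30) × 1000 = 3580 + (+620) = 4200 ft.
ISA temperature at 4200 ft = 15 − 2 × (4200/1000) = 6.6°C.
ISA deviation = 30 − 6.6 = +23.4°C.
Density altitude = 4200 + 120 × (23.4) = 7008 ft.

7008 ft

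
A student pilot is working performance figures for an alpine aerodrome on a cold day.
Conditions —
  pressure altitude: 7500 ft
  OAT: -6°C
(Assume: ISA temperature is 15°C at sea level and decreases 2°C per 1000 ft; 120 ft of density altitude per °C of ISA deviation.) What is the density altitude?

ISA temperature at 7500 ft = 15 − 2 × (7500/1000) = 0°C.
ISA deviation = -6 − 0 = -6°C.
Density altitude = 7500 + 120 × (-6) = 7500 + (-720) = 6780 ft.

6780 ft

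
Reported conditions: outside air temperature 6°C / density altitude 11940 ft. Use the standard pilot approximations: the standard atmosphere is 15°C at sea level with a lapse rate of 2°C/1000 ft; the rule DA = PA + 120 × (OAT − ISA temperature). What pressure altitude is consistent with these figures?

DA = PA + 120 × (OAT − (15 − 2·PA/1000)) = PA + 120·OAT − 1800 + 0.24·PA = 1.24·PA + 120·OAT − 1800.
So 1.24·PA = 11940 − 120 × 6 + 1800 = 13020.
PA = 13020 / 1.24 = 10500 ft.

10500 ft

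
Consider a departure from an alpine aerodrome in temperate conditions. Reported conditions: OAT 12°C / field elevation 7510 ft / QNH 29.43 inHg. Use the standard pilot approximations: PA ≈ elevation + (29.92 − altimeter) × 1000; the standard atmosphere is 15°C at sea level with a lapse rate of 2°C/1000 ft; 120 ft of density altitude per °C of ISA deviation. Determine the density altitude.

Pressure altitude = 7510 + (29.92 − 29.43) × 1000 = 7510 + (+490) = 8000 ft.
ISA temperature at 8000 ft = 15 − 2 × (8000/1000) = -1°C.
ISA deviation = 12 − (-1) = +13°C.
Density altitude = 8000 + 120 × (13) = 9560 ft.

9560 ft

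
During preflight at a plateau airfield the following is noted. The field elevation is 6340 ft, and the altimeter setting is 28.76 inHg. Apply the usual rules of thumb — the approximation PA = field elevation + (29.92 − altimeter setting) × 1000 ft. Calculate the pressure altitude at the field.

Pressure correction = (29.92 − 28.76) × 1000 = +1160 ft.
Pressure altitude = 6340 + (+1160) = 7500 ft.

7500 ft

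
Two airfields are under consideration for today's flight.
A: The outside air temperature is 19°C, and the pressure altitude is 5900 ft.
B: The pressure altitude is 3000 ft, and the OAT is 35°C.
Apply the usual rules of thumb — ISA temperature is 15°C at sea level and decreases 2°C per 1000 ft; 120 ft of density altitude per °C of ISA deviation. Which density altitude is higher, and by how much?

A by 1676 ft

A: ISA temp = 3.2°C, deviation +15.8°C, DA = 5900 + 120 × 15.8 = 7796 ft.
B: ISA temp = 9°C, deviation +26°C, DA = 3000 + 120 × 26 = 6120 ft.
A is higher by 7796 − 6120 = 1676 ft.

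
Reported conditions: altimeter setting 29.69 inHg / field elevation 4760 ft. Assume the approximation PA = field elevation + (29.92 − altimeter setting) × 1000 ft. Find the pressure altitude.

4990 ft

Pressure correction = (29.92 − 29.69) × 1000 = +230 ft.
Pressure altitude = 4760 + (+230) = 4990 ft.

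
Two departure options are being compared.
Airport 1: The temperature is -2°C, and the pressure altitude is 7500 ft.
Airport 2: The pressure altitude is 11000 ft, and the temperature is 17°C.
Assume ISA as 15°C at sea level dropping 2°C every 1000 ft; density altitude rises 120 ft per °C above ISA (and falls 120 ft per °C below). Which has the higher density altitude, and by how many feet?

Airport 1: ISA temp = 0°C, deviation -2°C, DA = 7500 + 120 × (-2) = 7260 ft.
Airport 2: ISA temp = -7°C, deviation +24°C, DA = 11000 + 120 × 24 = 13880 ft.
Airport 2 is higher by 13880 − 7260 = 6620 ft.

Airport 2 by 6620 ft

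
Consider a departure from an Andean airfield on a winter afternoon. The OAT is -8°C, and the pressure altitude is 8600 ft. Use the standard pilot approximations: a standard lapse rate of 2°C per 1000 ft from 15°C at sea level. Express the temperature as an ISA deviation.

ISA-5.8°C

ISA temperature at 8600 ft = 15 − 2 × (8600/1000) = -2.2°C.
Deviation = OAT − ISA = -8 − (-2.2) = -5.8°C.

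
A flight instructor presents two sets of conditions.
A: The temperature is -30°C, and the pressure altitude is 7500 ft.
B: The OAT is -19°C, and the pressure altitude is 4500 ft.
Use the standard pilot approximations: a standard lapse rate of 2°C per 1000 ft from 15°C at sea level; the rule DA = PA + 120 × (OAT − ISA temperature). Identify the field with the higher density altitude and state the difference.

A: ISA temp = 0°C, deviation -30°C, DA = 7500 + 120 × (-30) = 3900 ft.
B: ISA temp = 6°C, deviation -25°C, DA = 4500 + 120 × (-25) = 1500 ft.
A is higher by 3900 − 1500 = 2400 ft.

A by 2400 ft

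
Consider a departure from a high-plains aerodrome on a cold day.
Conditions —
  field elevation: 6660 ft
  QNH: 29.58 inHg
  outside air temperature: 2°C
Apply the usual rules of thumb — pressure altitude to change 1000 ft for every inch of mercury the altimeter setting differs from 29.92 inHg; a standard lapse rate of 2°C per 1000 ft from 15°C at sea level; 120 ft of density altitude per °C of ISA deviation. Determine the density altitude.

7120 ft

Pressure altitude = 6660 + (29.92 − 29.58) × 1000 = 6660 + (+340) = 7000 ft.
ISA temperature at 7000 ft = 15 − 2 × (7000/1000) = 1°C.
ISA deviation = 2 − 1 = +1°C.
Density altitude = 7000 + 120 × (1) = 7120 ft.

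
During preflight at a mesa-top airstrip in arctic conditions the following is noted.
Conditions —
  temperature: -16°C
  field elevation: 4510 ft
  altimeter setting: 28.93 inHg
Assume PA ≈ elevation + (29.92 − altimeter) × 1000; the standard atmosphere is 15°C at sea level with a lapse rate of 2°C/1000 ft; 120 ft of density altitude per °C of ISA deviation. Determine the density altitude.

3100 ft

Pressure altitude = 4510 + (29.92 − 28.93) × 1000 = 4510 + (+990) = 5500 ft.
ISA temperature at 5500 ft = 15 − 2 × (5500/1000) = 4°C.
ISA deviation = -16 − 4 = -20°C.
Density altitude = 5500 + 120 × (-20) = 3100 ft.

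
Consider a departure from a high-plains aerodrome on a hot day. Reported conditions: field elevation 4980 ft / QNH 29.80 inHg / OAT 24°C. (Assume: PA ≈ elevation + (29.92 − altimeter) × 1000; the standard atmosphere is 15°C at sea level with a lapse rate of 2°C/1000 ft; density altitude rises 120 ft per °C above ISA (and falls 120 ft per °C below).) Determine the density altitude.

7404 ft

Pressure altitude = 4980 + (29.92 − 29.80) × 1000 = 4980 + (+120) = 5100 ft.
ISA temperature at 5100 ft = 15 − 2 × (5100/1000) = 4.8°C.
ISA deviation = 24 − 4.8 = +19.2°C.
Density altitude = 5100 + 120 × (19.2) = 7404 ft.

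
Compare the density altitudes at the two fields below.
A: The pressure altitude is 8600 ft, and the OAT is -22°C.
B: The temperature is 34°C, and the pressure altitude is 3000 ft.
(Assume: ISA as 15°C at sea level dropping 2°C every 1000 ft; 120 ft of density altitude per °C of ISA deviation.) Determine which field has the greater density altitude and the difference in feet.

A by 224 ft

A: ISA temp = -2.2°C, deviation -19.8°C, DA = 8600 + 120 × (-19.8) = 6224 ft.
B: ISA temp = 9°C, deviation +25°C, DA = 3000 + 120 × 25 = 6000 ft.
A is higher by 6224 − 6000 = 224 ft.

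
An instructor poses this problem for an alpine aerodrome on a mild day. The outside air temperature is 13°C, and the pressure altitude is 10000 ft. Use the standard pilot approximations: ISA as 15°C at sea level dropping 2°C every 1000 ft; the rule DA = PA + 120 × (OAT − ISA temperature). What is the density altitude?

12160 ft

ISA temperature at 10000 ft = 15 − 2 × (10000/1000) = -5°C.
ISA deviation = 13 − (-5) = +18°C.
Density altitude = 10000 + 120 × (18) = 10000 + (+2160) = 12160 ft.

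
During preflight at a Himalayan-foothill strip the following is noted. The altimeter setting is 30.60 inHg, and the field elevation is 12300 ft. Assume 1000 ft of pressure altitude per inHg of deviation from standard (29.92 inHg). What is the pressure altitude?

11620 ft

Pressure correction = (29.92 − 30.60) × 1000 = -680 ft.
Pressure altitude = 12300 + (-680) = 11620 ft.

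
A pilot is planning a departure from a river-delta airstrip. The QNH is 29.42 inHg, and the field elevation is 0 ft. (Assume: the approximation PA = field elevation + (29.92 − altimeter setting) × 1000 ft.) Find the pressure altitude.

Pressure correction = (29.92 − 29.42) × 1000 = +500 ft.
Pressure altitude = 0 + (+500) = 500 ft.

500 ft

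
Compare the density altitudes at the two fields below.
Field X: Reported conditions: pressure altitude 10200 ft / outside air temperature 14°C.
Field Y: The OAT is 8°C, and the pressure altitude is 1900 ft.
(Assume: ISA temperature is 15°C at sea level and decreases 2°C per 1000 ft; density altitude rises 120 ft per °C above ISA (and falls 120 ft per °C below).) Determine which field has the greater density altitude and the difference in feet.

Field X: ISA temp = -5.4°C, deviation +19.4°C, DA = 10200 + 120 × 19.4 = 12528 ft.
Field Y: ISA temp = 11.2°C, deviation -3.2°C, DA = 1900 + 120 × (-3.2) = 1516 ft.
Field X is higher by 12528 − 1516 = 11012 ft.

Field X by 11012 ft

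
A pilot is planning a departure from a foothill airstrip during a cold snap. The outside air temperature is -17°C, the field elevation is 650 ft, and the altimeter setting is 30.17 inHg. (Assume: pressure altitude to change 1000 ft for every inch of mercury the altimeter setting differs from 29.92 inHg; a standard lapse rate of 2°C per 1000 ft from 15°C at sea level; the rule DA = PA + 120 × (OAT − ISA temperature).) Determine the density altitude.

-3344 ft

Pressure altitude = 650 + (29.92 − 30.17) × 1000 = 650 + (-250) = 400 ft.
ISA temperature at 400 ft = 15 − 2 × (400/1000) = 14.2°C.
ISA deviation = -17 − 14.2 = -31.2°C.
Density altitude = 400 + 120 × (-31.2) = -3344 ft.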